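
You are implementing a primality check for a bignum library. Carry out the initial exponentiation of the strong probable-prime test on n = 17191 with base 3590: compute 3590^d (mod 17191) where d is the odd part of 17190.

n − 1 = 17190 = 2^1 · 8595, so s = 1 and d = 8595.
3590^8595 mod 17191 = 1.

1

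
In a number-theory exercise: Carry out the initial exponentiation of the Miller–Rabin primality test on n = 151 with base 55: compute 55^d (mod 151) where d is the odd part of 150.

n − 1 = 150 = 2^1 · 75, so s = 1 and d = 75.
Repeated squaring mod 151: 55^1 ≡ 55, 55^2 ≡ 5, 55^4 ≡ 25, 55^8 ≡ 21, 55^16 ≡ 139, 55^32 ≡ 144, 55^64 ≡ 49.
75 = 64 + 8 + 2 + 1, so 55^75 ≡ 49·21·5·55 ≡ 1 (mod 151).

1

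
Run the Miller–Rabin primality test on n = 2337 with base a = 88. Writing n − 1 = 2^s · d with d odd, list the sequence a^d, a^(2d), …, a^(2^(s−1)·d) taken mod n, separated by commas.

n − 1 = 2336 = 2^5 · 73, so s = 5 and d = 73.
x_0 = 88^73 mod 2337 = 2026.
x_1 = 2026^2 mod 2337 = 904.
x_2 = 904^2 mod 2337 = 1603.
x_3 = 1603^2 mod 2337 = 1246.
x_4 = 1246^2 mod 2337 = 748.

2026, 904, 1603, 1246, 748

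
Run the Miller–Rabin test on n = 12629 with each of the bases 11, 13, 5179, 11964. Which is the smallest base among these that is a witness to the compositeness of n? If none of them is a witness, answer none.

n − 1 = 12628 = 2^2 · 3157, so s = 2 and d = 3157.
Base 11: x_0 = 11^3157 mod 12629 = 8307. x_0 is neither 1 nor 12628, so continue squaring. x_1 = 8307^2 mod 12629 = 1393. Reached i = s−1 = 1 without hitting −1: 11 is a Miller–Rabin witness and 12629 is composite.
Base 13: x_0 = 13^3157 mod 12629 = 10775. x_0 is neither 1 nor 12628, so continue squaring. x_1 = 10775^2 mod 12629 = 2228. Reached i = s−1 = 1 without hitting −1: 13 is a Miller–Rabin witness and 12629 is composite.
Base 5179: x_0 = 5179^3157 mod 12629 = 9166. x_0 is neither 1 nor 12628, so continue squaring. x_1 = 9166^2 mod 12629 = 7448. Reached i = s−1 = 1 without hitting −1: 5179 is a Miller–Rabin witness and 12629 is composite.
Base 11964: x_0 = 11964^3157 mod 12629 = 1379. x_0 is neither 1 nor 12628, so continue squaring. x_1 = 1379^2 mod 12629 = 7291. Reached i = s−1 = 1 without hitting −1: 11964 is a Miller–Rabin witness and 12629 is composite.
The smallest witness among the given bases is 11.

11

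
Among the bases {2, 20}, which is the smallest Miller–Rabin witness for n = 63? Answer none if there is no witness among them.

n − 1 = 62 = 2^1 · 31, so s = 1 and d = 31.
Base 2: x_0 = 2^31 mod 63 = 2. x_0 ∉ {1, 62} and s = 1, so 2 is a Miller–Rabin witness and 63 is composite.
Base 20: x_0 = 20^31 mod 63 = 20. x_0 ∉ {1, 62} and s = 1, so 20 is a Miller–Rabin witness and 63 is composite.
The smallest witness among the given bases is 2.

2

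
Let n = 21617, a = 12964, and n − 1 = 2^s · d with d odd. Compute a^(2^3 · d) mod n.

n − 1 = 21616 = 2^4 · 1351, so s = 4 and d = 1351.
x_0 = 12964^1351 mod 21617 = 1910.
x_1 = 1910^2 mod 21617 = 16444.
x_2 = 16444^2 mod 21617 = 19700.
x_3 = 19700^2 mod 21617 = 21616.

21616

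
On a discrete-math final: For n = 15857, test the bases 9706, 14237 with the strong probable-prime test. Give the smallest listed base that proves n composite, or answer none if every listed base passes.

n − 1 = 15856 = 2^4 · 991, so s = 4 and d = 991.
Base 9706: x_0 = 9706^991 mod 15857 = 6151. x_0 is neither 1 nor 15856, so continue squaring. x_1 = 6151^2 mod 15857 = 15856. x_1 ≡ −1, so 9706 is not a witness.
Base 14237: x_0 = 14237^991 mod 15857 = 6330. x_0 is neither 1 nor 15856, so continue squaring. x_1 = 6330^2 mod 15857 = 14118. x_2 = 14118^2 mod 15857 = 11291. x_3 = 11291^2 mod 15857 = 12258. Reached i = s−1 = 3 without hitting −1: 14237 is a Miller–Rabin witness and 15857 is composite.
The smallest witness among the given bases is 14237.

14237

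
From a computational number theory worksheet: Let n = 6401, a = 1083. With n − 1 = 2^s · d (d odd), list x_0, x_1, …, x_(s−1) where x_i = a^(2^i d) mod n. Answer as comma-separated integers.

2933, 5946, 2193, 2098, 4117, 6242, 6078, 1913

n − 1 = 6400 = 2^8 · 25, so s = 8 and d = 25.
x_0 = 1083^25 mod 6401 = 2933.
x_1 = 2933^2 mod 6401 = 5946.
x_2 = 5946^2 mod 6401 = 2193.
x_3 = 2193^2 mod 6401 = 2098.
x_4 = 2098^2 mod 6401 = 4117.
x_5 = 4117^2 mod 6401 = 6242.
x_6 = 6242^2 mod 6401 = 6078.
x_7 = 6078^2 mod 6401 = 1913.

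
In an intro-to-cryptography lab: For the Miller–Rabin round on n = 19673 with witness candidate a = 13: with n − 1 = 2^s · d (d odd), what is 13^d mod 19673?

n − 1 = 19672 = 2^3 · 2459, so s = 3 and d = 2459.
Repeated squaring mod 19673: 13^1 ≡ 13, 13^2 ≡ 169, 13^4 ≡ 8888, 13^8 ≡ 9449, 13^16 ≡ 7527, 13^32 ≡ 17162, 13^64 ≡ 9761, 13^128 ≡ 782, 13^256 ≡ 1661, 13^512 ≡ 4701, 13^1024 ≡ 6622, 13^2048 ≡ 19440.
2459 = 2048 + 256 + 128 + 16 + 8 + 2 + 1, so 13^2459 ≡ 19440·1661·782·7527·9449·169·13 ≡ 5365 (mod 19673).

5365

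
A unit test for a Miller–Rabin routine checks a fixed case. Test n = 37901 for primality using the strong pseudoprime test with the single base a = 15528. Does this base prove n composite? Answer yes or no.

n − 1 = 37900 = 2^2 · 9475, so s = 2 and d = 9475.
Repeated squaring mod 37901: 15528^1 ≡ 15528, 15528^2 ≡ 30523, 15528^4 ≡ 9048, 15528^8 ≡ 144, 15528^16 ≡ 20736, 15528^32 ≡ 32752, 15528^64 ≡ 19402, 15528^128 ≡ 4872, 15528^256 ≡ 10358, 15528^512 ≡ 28334, 15528^1024 ≡ 34475, 15528^2048 ≡ 26067, 15528^4096 ≡ 37262, 15528^8192 ≡ 29311.
9475 = 8192 + 1024 + 256 + 2 + 1, so 15528^9475 ≡ 29311·34475·10358·30523·15528 ≡ 35755 (mod 37901).
x_0 = 15528^9475 mod 37901 = 35755.
x_0 is neither 1 nor 37900, so continue squaring.
x_1 = 35755^2 mod 37901 = 19295.
Reached i = s−1 = 1 without hitting −1: 15528 is a Miller–Rabin witness and 37901 is composite.

yes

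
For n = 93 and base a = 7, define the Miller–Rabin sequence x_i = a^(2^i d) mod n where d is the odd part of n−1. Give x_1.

7

n − 1 = 92 = 2^2 · 23, so s = 2 and d = 23.
x_0 = 7^23 mod 93 = 10.
x_1 = 10^2 mod 93 = 7.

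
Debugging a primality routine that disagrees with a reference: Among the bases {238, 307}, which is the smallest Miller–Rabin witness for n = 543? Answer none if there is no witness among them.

n − 1 = 542 = 2^1 · 271, so s = 1 and d = 271.
Base 238: x_0 = 238^271 mod 543 = 124. x_0 ∉ {1, 542} and s = 1, so 238 is a Miller–Rabin witness and 543 is composite.
Base 307: x_0 = 307^271 mod 543 = 307. x_0 ∉ {1, 542} and s = 1, so 307 is a Miller–Rabin witness and 543 is composite.
The smallest witness among the given bases is 238.

238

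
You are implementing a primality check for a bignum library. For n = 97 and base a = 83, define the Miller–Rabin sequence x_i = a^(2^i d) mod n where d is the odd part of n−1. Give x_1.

n − 1 = 96 = 2^5 · 3, so s = 5 and d = 3.
x_0 = 83^3 mod 97 = 69.
x_1 = 69^2 mod 97 = 8.

8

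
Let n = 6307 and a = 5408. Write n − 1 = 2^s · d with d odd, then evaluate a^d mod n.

2416

n − 1 = 6306 = 2^1 · 3153, so s = 1 and d = 3153.
5408^3153 mod 6307 = 2416.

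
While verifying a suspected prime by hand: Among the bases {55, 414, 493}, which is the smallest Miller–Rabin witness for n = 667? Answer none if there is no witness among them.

n − 1 = 666 = 2^1 · 333, so s = 1 and d = 333.
Base 55: x_0 = 55^333 mod 667 = 131. x_0 ∉ {1, 666} and s = 1, so 55 is a Miller–Rabin witness and 667 is composite.
Base 414: x_0 = 414^333 mod 667 = 345. x_0 ∉ {1, 666} and s = 1, so 414 is a Miller–Rabin witness and 667 is composite.
Base 493: x_0 = 493^333 mod 667 = 609. x_0 ∉ {1, 666} and s = 1, so 493 is a Miller–Rabin witness and 667 is composite.
The smallest witness among the given bases is 55.

55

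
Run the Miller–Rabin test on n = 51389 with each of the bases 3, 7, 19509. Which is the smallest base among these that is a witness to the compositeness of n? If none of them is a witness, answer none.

3

n − 1 = 51388 = 2^2 · 12847, so s = 2 and d = 12847.
Base 3: x_0 = 3^12847 mod 51389 = 5606. x_0 is neither 1 nor 51388, so continue squaring. x_1 = 5606^2 mod 51389 = 28557. Reached i = s−1 = 1 without hitting −1: 3 is a Miller–Rabin witness and 51389 is composite.
Base 7: x_0 = 7^12847 mod 51389 = 5193. x_0 is neither 1 nor 51388, so continue squaring. x_1 = 5193^2 mod 51389 = 39413. Reached i = s−1 = 1 without hitting −1: 7 is a Miller–Rabin witness and 51389 is composite.
Base 19509: x_0 = 19509^12847 mod 51389 = 47199. x_0 is neither 1 nor 51388, so continue squaring. x_1 = 47199^2 mod 51389 = 32451. Reached i = s−1 = 1 without hitting −1: 19509 is a Miller–Rabin witness and 51389 is composite.
The smallest witness among the given bases is 3.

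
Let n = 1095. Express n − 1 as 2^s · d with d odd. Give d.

547

Halving: 1094 → 547; 547 is odd.
So 1094 = 2^1 · 547.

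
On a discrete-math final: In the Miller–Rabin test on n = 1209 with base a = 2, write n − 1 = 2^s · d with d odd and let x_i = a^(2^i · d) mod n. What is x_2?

n − 1 = 1208 = 2^3 · 151, so s = 3 and d = 151.
x_0 = 2^151 mod 1209 = 1025.
x_1 = 1025^2 mod 1209 = 4.
x_2 = 4^2 mod 1209 = 16.

16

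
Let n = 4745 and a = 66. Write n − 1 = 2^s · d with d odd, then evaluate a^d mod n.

n − 1 = 4744 = 2^3 · 593, so s = 3 and d = 593.
66^593 mod 4745 = 4616.

4616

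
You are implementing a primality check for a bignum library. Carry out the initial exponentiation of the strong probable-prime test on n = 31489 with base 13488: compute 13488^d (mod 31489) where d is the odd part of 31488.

24918

n − 1 = 31488 = 2^8 · 123, so s = 8 and d = 123.
Repeated squaring mod 31489: 13488^1 ≡ 13488, 13488^2 ≡ 14191, 13488^4 ≡ 12326, 13488^8 ≡ 27340, 13488^16 ≡ 21207, 13488^32 ≡ 10951, 13488^64 ≡ 14289.
123 = 64 + 32 + 16 + 8 + 2 + 1, so 13488^123 ≡ 14289·10951·21207·27340·14191·13488 ≡ 24918 (mod 31489).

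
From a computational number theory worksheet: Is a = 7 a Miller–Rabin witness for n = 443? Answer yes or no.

n − 1 = 442 = 2^1 · 221, so s = 1 and d = 221.
x_0 = 7^221 mod 443 = 442.
x_0 = 442 ≡ −1, so 7 is not a witness.

no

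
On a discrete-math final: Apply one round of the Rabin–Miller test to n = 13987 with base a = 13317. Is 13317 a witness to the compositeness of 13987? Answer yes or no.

n − 1 = 13986 = 2^1 · 6993, so s = 1 and d = 6993.
x_0 = 13317^6993 mod 13987 = 2845.
x_0 ∉ {1, 13986} and s = 1, so 13317 is a Miller–Rabin witness and 13987 is composite.

yes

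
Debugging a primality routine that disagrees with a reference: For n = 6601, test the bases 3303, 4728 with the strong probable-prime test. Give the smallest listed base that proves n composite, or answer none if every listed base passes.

n − 1 = 6600 = 2^3 · 825, so s = 3 and d = 825.
Base 3303: x_0 = 3303^825 mod 6601 = 6600. x_0 = 6600 ≡ −1, so 3303 is not a witness.
Base 4728: x_0 = 4728^825 mod 6601 = 3037. x_0 is neither 1 nor 6600, so continue squaring. x_1 = 3037^2 mod 6601 = 1772. x_2 = 1772^2 mod 6601 = 4509. Reached i = s−1 = 2 without hitting −1: 4728 is a Miller–Rabin witness and 6601 is composite.
The smallest witness among the given bases is 4728.

4728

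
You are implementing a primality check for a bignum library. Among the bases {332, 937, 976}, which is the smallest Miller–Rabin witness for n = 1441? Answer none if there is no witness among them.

n − 1 = 1440 = 2^5 · 45, so s = 5 and d = 45.
Base 332: x_0 = 332^45 mod 1441 = 1440. x_0 = 1440 ≡ −1, so 332 is not a witness.
Base 937: x_0 = 937^45 mod 1441 = 637. x_0 is neither 1 nor 1440, so continue squaring. x_1 = 637^2 mod 1441 = 848. x_2 = 848^2 mod 1441 = 45. x_3 = 45^2 mod 1441 = 584. x_4 = 584^2 mod 1441 = 980. Reached i = s−1 = 4 without hitting −1: 937 is a Miller–Rabin witness and 1441 is composite.
Base 976: x_0 = 976^45 mod 1441 = 604. x_0 is neither 1 nor 1440, so continue squaring. x_1 = 604^2 mod 1441 = 243. x_2 = 243^2 mod 1441 = 1409. x_3 = 1409^2 mod 1441 = 1024. x_4 = 1024^2 mod 1441 = 969. Reached i = s−1 = 4 without hitting −1: 976 is a Miller–Rabin witness and 1441 is composite.
The smallest witness among the given bases is 937.

937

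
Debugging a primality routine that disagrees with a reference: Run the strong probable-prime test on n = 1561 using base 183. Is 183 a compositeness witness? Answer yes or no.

n − 1 = 1560 = 2^3 · 195, so s = 3 and d = 195.
x_0 = 183^195 mod 1561 = 1.
x_0 = 1, so 183 is not a witness.

no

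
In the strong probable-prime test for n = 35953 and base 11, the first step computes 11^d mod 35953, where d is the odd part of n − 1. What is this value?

n − 1 = 35952 = 2^4 · 2247, so s = 4 and d = 2247.
Repeated squaring mod 35953: 11^1 ≡ 11, 11^2 ≡ 121, 11^4 ≡ 14641, 11^8 ≡ 7095, 11^16 ≡ 4825, 11^32 ≡ 19034, 11^64 ≡ 30728, 11^128 ≡ 12298, 11^256 ≡ 22486, 11^512 ≡ 13157, 11^1024 ≡ 28907, 11^2048 ≡ 30976.
2247 = 2048 + 128 + 64 + 4 + 2 + 1, so 11^2247 ≡ 30976·12298·30728·14641·121·11 ≡ 21819 (mod 35953).

21819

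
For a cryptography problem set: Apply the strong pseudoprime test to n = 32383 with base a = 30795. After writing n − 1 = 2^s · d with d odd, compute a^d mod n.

31335

n − 1 = 32382 = 2^1 · 16191, so s = 1 and d = 16191.
By repeated squaring, 30795^16191 ≡ 31335 (mod 32383).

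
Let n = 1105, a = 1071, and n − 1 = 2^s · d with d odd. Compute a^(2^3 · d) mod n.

391

n − 1 = 1104 = 2^4 · 69, so s = 4 and d = 69.
Repeated squaring mod 1105: 1071^1 ≡ 1071, 1071^2 ≡ 51, 1071^4 ≡ 391, 1071^8 ≡ 391, 1071^16 ≡ 391, 1071^32 ≡ 391, 1071^64 ≡ 391.
69 = 64 + 4 + 1, so 1071^69 ≡ 391·391·1071 ≡ 1071 (mod 1105).
x_0 = 1071.
x_1 = 1071^2 mod 1105 = 51.
x_2 = 51^2 mod 1105 = 391.
x_3 = 391^2 mod 1105 = 391.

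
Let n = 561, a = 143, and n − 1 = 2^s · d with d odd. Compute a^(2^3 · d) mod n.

220

n − 1 = 560 = 2^4 · 35, so s = 4 and d = 35.
By repeated squaring, 143^35 ≡ 275 (mod 561).
x_0 = 275.
x_1 = 275^2 mod 561 = 451.
x_2 = 451^2 mod 561 = 319.
x_3 = 319^2 mod 561 = 220.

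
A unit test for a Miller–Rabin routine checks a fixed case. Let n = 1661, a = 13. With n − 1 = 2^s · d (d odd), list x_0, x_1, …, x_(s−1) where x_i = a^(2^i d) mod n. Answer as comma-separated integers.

1506, 771

n − 1 = 1660 = 2^2 · 415, so s = 2 and d = 415.
x_0 = 13^415 mod 1661 = 1506.
x_1 = 1506^2 mod 1661 = 771.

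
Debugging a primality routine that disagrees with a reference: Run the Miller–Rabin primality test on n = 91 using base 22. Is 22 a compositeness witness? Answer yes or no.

n − 1 = 90 = 2^1 · 45, so s = 1 and d = 45.
x_0 = 22^45 mod 91 = 1.
x_0 = 1, so 22 is not a witness.

no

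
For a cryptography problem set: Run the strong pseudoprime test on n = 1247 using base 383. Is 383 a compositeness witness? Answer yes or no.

n − 1 = 1246 = 2^1 · 623, so s = 1 and d = 623.
x_0 = 383^623 mod 1247 = 1246.
x_0 = 1246 ≡ −1, so 383 is not a witness.

no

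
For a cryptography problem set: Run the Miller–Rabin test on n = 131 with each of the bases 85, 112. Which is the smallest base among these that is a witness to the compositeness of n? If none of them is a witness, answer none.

none

n − 1 = 130 = 2^1 · 65, so s = 1 and d = 65.
Base 85: x_0 = 85^65 mod 131 = 130. x_0 = 130 ≡ −1, so 85 is not a witness.
Base 112: x_0 = 112^65 mod 131 = 1. x_0 = 1, so 112 is not a witness.
No listed base is a witness for 131.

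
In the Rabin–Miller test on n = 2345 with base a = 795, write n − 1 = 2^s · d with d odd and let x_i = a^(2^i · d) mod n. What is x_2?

1605

n − 1 = 2344 = 2^3 · 293, so s = 3 and d = 293.
x_0 = 795^293 mod 2345 = 2305.
x_1 = 2305^2 mod 2345 = 1600.
x_2 = 1600^2 mod 2345 = 1605.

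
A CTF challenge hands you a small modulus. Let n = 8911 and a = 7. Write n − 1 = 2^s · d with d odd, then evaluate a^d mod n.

n − 1 = 8910 = 2^1 · 4455, so s = 1 and d = 4455.
7^4455 mod 8911 = 1540.

1540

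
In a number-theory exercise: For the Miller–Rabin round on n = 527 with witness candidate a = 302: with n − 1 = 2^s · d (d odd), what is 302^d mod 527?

n − 1 = 526 = 2^1 · 263, so s = 1 and d = 263.
By repeated squaring, 302^263 ≡ 480 (mod 527).

480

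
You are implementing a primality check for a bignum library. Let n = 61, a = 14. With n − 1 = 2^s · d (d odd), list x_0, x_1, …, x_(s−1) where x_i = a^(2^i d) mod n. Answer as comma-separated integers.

60, 1

n − 1 = 60 = 2^2 · 15, so s = 2 and d = 15.
x_0 = 14^15 mod 61 = 60.
x_1 = 60^2 mod 61 = 1.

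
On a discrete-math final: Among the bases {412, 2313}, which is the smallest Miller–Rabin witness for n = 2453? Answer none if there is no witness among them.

n − 1 = 2452 = 2^2 · 613, so s = 2 and d = 613.
Base 412: x_0 = 412^613 mod 2453 = 1544. x_0 is neither 1 nor 2452, so continue squaring. x_1 = 1544^2 mod 2453 = 2073. Reached i = s−1 = 1 without hitting −1: 412 is a Miller–Rabin witness and 2453 is composite.
Base 2313: x_0 = 2313^613 mod 2453 = 775. x_0 is neither 1 nor 2452, so continue squaring. x_1 = 775^2 mod 2453 = 2093. Reached i = s−1 = 1 without hitting −1: 2313 is a Miller–Rabin witness and 2453 is composite.
The smallest witness among the given bases is 412.

412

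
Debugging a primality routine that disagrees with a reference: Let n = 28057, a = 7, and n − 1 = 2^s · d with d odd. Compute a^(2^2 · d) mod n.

1

n − 1 = 28056 = 2^3 · 3507, so s = 3 and d = 3507.
x_0 = 7^3507 mod 28057 = 23920.
x_1 = 23920^2 mod 28057 = 28056.
x_2 = 28056^2 mod 28057 = 1.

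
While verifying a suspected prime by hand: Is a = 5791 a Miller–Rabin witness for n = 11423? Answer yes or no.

no

n − 1 = 11422 = 2^1 · 5711, so s = 1 and d = 5711.
x_0 = 5791^5711 mod 11423 = 1.
x_0 = 1, so 5791 is not a witness.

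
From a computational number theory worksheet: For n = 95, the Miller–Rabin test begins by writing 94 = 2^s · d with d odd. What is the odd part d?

47

Halving: 94 → 47; 47 is odd.
So 94 = 2^1 · 47.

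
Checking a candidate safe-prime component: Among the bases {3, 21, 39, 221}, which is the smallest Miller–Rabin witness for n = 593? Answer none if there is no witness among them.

n − 1 = 592 = 2^4 · 37, so s = 4 and d = 37.
Base 3: x_0 = 3^37 mod 593 = 384. x_0 is neither 1 nor 592, so continue squaring. x_1 = 384^2 mod 593 = 392. x_2 = 392^2 mod 593 = 77. x_3 = 77^2 mod 593 = 592. x_3 ≡ −1, so 3 is not a witness.
Base 21: x_0 = 21^37 mod 593 = 77. x_0 is neither 1 nor 592, so continue squaring. x_1 = 77^2 mod 593 = 592. x_1 ≡ −1, so 21 is not a witness.
Base 39: x_0 = 39^37 mod 593 = 77. x_0 is neither 1 nor 592, so continue squaring. x_1 = 77^2 mod 593 = 592. x_1 ≡ −1, so 39 is not a witness.
Base 221: x_0 = 221^37 mod 593 = 511. x_0 is neither 1 nor 592, so continue squaring. x_1 = 511^2 mod 593 = 201. x_2 = 201^2 mod 593 = 77. x_3 = 77^2 mod 593 = 592. x_3 ≡ −1, so 221 is not a witness.
No listed base is a witness for 593.

none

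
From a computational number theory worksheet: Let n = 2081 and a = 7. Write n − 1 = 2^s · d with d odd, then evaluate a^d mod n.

155

n − 1 = 2080 = 2^5 · 65, so s = 5 and d = 65.
7^65 mod 2081 = 155.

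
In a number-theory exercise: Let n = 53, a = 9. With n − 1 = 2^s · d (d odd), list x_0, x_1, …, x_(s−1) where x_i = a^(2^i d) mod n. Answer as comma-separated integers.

n − 1 = 52 = 2^2 · 13, so s = 2 and d = 13.
x_0 = 9^13 mod 53 = 52.
x_1 = 52^2 mod 53 = 1.

52, 1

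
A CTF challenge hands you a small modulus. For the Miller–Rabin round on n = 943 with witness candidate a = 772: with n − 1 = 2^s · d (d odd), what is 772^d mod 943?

555

n − 1 = 942 = 2^1 · 471, so s = 1 and d = 471.
772^471 mod 943 = 555.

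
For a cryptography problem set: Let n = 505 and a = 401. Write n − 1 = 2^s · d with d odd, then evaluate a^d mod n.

n − 1 = 504 = 2^3 · 63, so s = 3 and d = 63.
Repeated squaring mod 505: 401^1 ≡ 401, 401^2 ≡ 211, 401^4 ≡ 81, 401^8 ≡ 501, 401^16 ≡ 16, 401^32 ≡ 256.
63 = 32 + 16 + 8 + 4 + 2 + 1, so 401^63 ≡ 256·16·501·81·211·401 ≡ 341 (mod 505).

341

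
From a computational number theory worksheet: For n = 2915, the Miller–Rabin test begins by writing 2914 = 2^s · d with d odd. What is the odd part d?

Halving: 2914 → 1457; 1457 is odd.
So 2914 = 2^1 · 1457.

1457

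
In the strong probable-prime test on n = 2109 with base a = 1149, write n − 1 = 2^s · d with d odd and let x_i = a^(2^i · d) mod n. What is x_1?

1320

n − 1 = 2108 = 2^2 · 527, so s = 2 and d = 527.
Repeated squaring mod 2109: 1149^1 ≡ 1149, 1149^2 ≡ 2076, 1149^4 ≡ 1089, 1149^8 ≡ 663, 1149^16 ≡ 897, 1149^32 ≡ 1080, 1149^64 ≡ 123, 1149^128 ≡ 366, 1149^256 ≡ 1089, 1149^512 ≡ 663.
527 = 512 + 8 + 4 + 2 + 1, so 1149^527 ≡ 663·663·1089·2076·1149 ≡ 1707 (mod 2109).
x_0 = 1707.
x_1 = 1707^2 mod 2109 = 1320.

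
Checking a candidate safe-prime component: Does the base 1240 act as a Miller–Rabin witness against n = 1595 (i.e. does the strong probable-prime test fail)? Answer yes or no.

n − 1 = 1594 = 2^1 · 797, so s = 1 and d = 797.
Repeated squaring mod 1595: 1240^1 ≡ 1240, 1240^2 ≡ 20, 1240^4 ≡ 400, 1240^8 ≡ 500, 1240^16 ≡ 1180, 1240^32 ≡ 1560, 1240^64 ≡ 1225, 1240^128 ≡ 1325, 1240^256 ≡ 1125, 1240^512 ≡ 790.
797 = 512 + 256 + 16 + 8 + 4 + 1, so 1240^797 ≡ 790·1125·1180·500·400·1240 ≡ 1135 (mod 1595).
x_0 = 1240^797 mod 1595 = 1135.
x_0 ∉ {1, 1594} and s = 1, so 1240 is a Miller–Rabin witness and 1595 is composite.

yes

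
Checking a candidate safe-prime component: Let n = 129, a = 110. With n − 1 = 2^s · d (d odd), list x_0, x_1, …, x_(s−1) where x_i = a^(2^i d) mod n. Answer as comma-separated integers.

110, 103, 31, 58, 10, 100, 67

n − 1 = 128 = 2^7 · 1, so s = 7 and d = 1.
x_0 = 110^1 mod 129 = 110.
x_1 = 110^2 mod 129 = 103.
x_2 = 103^2 mod 129 = 31.
x_3 = 31^2 mod 129 = 58.
x_4 = 58^2 mod 129 = 10.
x_5 = 10^2 mod 129 = 100.
x_6 = 100^2 mod 129 = 67.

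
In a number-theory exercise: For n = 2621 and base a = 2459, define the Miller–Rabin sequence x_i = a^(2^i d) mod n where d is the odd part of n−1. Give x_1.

2620

n − 1 = 2620 = 2^2 · 655, so s = 2 and d = 655.
x_0 = 2459^655 mod 2621 = 2149.
x_1 = 2149^2 mod 2621 = 2620.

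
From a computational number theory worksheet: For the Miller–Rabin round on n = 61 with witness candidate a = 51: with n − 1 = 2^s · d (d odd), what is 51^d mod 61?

11

n − 1 = 60 = 2^2 · 15, so s = 2 and d = 15.
51^15 mod 61 = 11.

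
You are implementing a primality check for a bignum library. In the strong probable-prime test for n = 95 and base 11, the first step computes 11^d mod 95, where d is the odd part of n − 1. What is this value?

26

n − 1 = 94 = 2^1 · 47, so s = 1 and d = 47.
By repeated squaring, 11^47 ≡ 26 (mod 95).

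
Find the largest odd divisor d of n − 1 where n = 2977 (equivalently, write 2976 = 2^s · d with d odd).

93

Halving: 2976 → 1488 → 744 → 372 → 186 → 93; 93 is odd.
So 2976 = 2^5 · 93.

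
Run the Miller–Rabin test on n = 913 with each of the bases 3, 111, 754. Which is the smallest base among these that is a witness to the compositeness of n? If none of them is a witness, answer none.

3

n − 1 = 912 = 2^4 · 57, so s = 4 and d = 57.
Base 3: x_0 = 3^57 mod 913 = 680. x_0 is neither 1 nor 912, so continue squaring. x_1 = 680^2 mod 913 = 422. x_2 = 422^2 mod 913 = 49. x_3 = 49^2 mod 913 = 575. Reached i = s−1 = 3 without hitting −1: 3 is a Miller–Rabin witness and 913 is composite.
Base 111: x_0 = 111^57 mod 913 = 441. x_0 is neither 1 nor 912, so continue squaring. x_1 = 441^2 mod 913 = 12. x_2 = 12^2 mod 913 = 144. x_3 = 144^2 mod 913 = 650. Reached i = s−1 = 3 without hitting −1: 111 is a Miller–Rabin witness and 913 is composite.
Base 754: x_0 = 754^57 mod 913 = 217. x_0 is neither 1 nor 912, so continue squaring. x_1 = 217^2 mod 913 = 526. x_2 = 526^2 mod 913 = 37. x_3 = 37^2 mod 913 = 456. Reached i = s−1 = 3 without hitting −1: 754 is a Miller–Rabin witness and 913 is composite.
The smallest witness among the given bases is 3.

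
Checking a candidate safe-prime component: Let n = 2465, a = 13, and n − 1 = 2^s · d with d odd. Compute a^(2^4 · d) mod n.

1

n − 1 = 2464 = 2^5 · 77, so s = 5 and d = 77.
x_0 = 13^77 mod 2465 = 608.
x_1 = 608^2 mod 2465 = 2379.
x_2 = 2379^2 mod 2465 = 1.
x_3 = 1^2 mod 2465 = 1.
x_4 = 1^2 mod 2465 = 1.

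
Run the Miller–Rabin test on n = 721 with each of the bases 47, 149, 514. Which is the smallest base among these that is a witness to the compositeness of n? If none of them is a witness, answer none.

none

n − 1 = 720 = 2^4 · 45, so s = 4 and d = 45.
Base 47: x_0 = 47^45 mod 721 = 720. x_0 = 720 ≡ −1, so 47 is not a witness.
Base 149: x_0 = 149^45 mod 721 = 1. x_0 = 1, so 149 is not a witness.
Base 514: x_0 = 514^45 mod 721 = 720. x_0 = 720 ≡ −1, so 514 is not a witness.
No listed base is a witness for 721.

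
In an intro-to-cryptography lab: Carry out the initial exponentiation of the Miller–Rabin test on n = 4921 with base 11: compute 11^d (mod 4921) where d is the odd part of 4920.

1331

n − 1 = 4920 = 2^3 · 615, so s = 3 and d = 615.
Repeated squaring mod 4921: 11^1 ≡ 11, 11^2 ≡ 121, 11^4 ≡ 4799, 11^8 ≡ 121, 11^16 ≡ 4799, 11^32 ≡ 121, 11^64 ≡ 4799, 11^128 ≡ 121, 11^256 ≡ 4799, 11^512 ≡ 121.
615 = 512 + 64 + 32 + 4 + 2 + 1, so 11^615 ≡ 121·4799·121·4799·121·11 ≡ 1331 (mod 4921).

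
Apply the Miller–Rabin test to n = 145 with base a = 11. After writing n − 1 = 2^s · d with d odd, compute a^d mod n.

n − 1 = 144 = 2^4 · 9, so s = 4 and d = 9.
Repeated squaring mod 145: 11^1 ≡ 11, 11^2 ≡ 121, 11^4 ≡ 141, 11^8 ≡ 16.
9 = 8 + 1, so 11^9 ≡ 16·11 ≡ 31 (mod 145).

31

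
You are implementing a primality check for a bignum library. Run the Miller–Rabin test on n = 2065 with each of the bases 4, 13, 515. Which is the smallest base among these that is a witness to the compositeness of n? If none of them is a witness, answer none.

n − 1 = 2064 = 2^4 · 129, so s = 4 and d = 129.
Base 4: x_0 = 4^129 mod 2065 = 1674. x_0 is neither 1 nor 2064, so continue squaring. x_1 = 1674^2 mod 2065 = 71. x_2 = 71^2 mod 2065 = 911. x_3 = 911^2 mod 2065 = 1856. Reached i = s−1 = 3 without hitting −1: 4 is a Miller–Rabin witness and 2065 is composite.
Base 13: x_0 = 13^129 mod 2065 = 1448. x_0 is neither 1 nor 2064, so continue squaring. x_1 = 1448^2 mod 2065 = 729. x_2 = 729^2 mod 2065 = 736. x_3 = 736^2 mod 2065 = 666. Reached i = s−1 = 3 without hitting −1: 13 is a Miller–Rabin witness and 2065 is composite.
Base 515: x_0 = 515^129 mod 2065 = 1345. x_0 is neither 1 nor 2064, so continue squaring. x_1 = 1345^2 mod 2065 = 85. x_2 = 85^2 mod 2065 = 1030. x_3 = 1030^2 mod 2065 = 1555. Reached i = s−1 = 3 without hitting −1: 515 is a Miller–Rabin witness and 2065 is composite.
The smallest witness among the given bases is 4.

4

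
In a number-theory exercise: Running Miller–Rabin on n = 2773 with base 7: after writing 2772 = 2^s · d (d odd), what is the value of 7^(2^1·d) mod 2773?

n − 1 = 2772 = 2^2 · 693, so s = 2 and d = 693.
Repeated squaring mod 2773: 7^1 ≡ 7, 7^2 ≡ 49, 7^4 ≡ 2401, 7^8 ≡ 2507, 7^16 ≡ 1431, 7^32 ≡ 1287, 7^64 ≡ 888, 7^128 ≡ 1012, 7^256 ≡ 907, 7^512 ≡ 1841.
693 = 512 + 128 + 32 + 16 + 4 + 1, so 7^693 ≡ 1841·1012·1287·1431·2401·7 ≡ 2317 (mod 2773).
x_0 = 2317.
x_1 = 2317^2 mod 2773 = 2734.

2734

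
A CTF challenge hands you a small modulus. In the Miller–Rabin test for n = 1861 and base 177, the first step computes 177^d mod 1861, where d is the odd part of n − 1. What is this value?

1800

n − 1 = 1860 = 2^2 · 465, so s = 2 and d = 465.
177^465 mod 1861 = 1800.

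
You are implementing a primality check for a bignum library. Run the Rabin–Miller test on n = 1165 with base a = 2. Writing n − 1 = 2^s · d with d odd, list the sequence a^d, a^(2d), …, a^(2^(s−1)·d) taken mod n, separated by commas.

468, 4

n − 1 = 1164 = 2^2 · 291, so s = 2 and d = 291.
x_0 = 2^291 mod 1165 = 468.
x_1 = 468^2 mod 1165 = 4.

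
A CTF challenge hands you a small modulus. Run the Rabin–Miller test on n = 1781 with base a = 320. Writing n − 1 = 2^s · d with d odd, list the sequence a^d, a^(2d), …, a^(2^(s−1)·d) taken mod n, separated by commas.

n − 1 = 1780 = 2^2 · 445, so s = 2 and d = 445.
x_0 = 320^445 mod 1781 = 1620.
x_1 = 1620^2 mod 1781 = 987.

1620, 987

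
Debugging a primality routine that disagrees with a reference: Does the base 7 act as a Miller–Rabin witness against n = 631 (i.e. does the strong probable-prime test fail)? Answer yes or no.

no

n − 1 = 630 = 2^1 · 315, so s = 1 and d = 315.
x_0 = 7^315 mod 631 = 630.
x_0 = 630 ≡ −1, so 7 is not a witness.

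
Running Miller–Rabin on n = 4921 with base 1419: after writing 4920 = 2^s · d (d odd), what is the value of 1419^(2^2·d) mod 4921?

1527

n − 1 = 4920 = 2^3 · 615, so s = 3 and d = 615.
By repeated squaring, 1419^615 ≡ 2197 (mod 4921).
x_0 = 2197.
x_1 = 2197^2 mod 4921 = 4229.
x_2 = 4229^2 mod 4921 = 1527.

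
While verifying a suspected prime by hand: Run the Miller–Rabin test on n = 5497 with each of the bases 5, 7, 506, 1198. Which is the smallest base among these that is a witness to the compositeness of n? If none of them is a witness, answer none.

n − 1 = 5496 = 2^3 · 687, so s = 3 and d = 687.
Base 5: x_0 = 5^687 mod 5497 = 3470. x_0 is neither 1 nor 5496, so continue squaring. x_1 = 3470^2 mod 5497 = 2470. x_2 = 2470^2 mod 5497 = 4727. Reached i = s−1 = 2 without hitting −1: 5 is a Miller–Rabin witness and 5497 is composite.
Base 7: x_0 = 7^687 mod 5497 = 1880. x_0 is neither 1 nor 5496, so continue squaring. x_1 = 1880^2 mod 5497 = 5326. x_2 = 5326^2 mod 5497 = 1756. Reached i = s−1 = 2 without hitting −1: 7 is a Miller–Rabin witness and 5497 is composite.
Base 506: x_0 = 506^687 mod 5497 = 1633. x_0 is neither 1 nor 5496, so continue squaring. x_1 = 1633^2 mod 5497 = 644. x_2 = 644^2 mod 5497 = 2461. Reached i = s−1 = 2 without hitting −1: 506 is a Miller–Rabin witness and 5497 is composite.
Base 1198: x_0 = 1198^687 mod 5497 = 2217. x_0 is neither 1 nor 5496, so continue squaring. x_1 = 2217^2 mod 5497 = 771. x_2 = 771^2 mod 5497 = 765. Reached i = s−1 = 2 without hitting −1: 1198 is a Miller–Rabin witness and 5497 is composite.
The smallest witness among the given bases is 5.

5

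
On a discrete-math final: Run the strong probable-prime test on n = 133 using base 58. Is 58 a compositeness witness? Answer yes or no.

n − 1 = 132 = 2^2 · 33, so s = 2 and d = 33.
x_0 = 58^33 mod 133 = 1.
x_0 = 1, so 58 is not a witness.

no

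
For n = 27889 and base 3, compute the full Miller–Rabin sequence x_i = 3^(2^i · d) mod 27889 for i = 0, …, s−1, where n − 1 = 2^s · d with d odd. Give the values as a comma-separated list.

n − 1 = 27888 = 2^4 · 1743, so s = 4 and d = 1743.
x_0 = 3^1743 mod 27889 = 19874.
x_1 = 19874^2 mod 27889 = 11858.
x_2 = 11858^2 mod 27889 = 23715.
x_3 = 23715^2 mod 27889 = 19540.

19874, 11858, 23715, 19540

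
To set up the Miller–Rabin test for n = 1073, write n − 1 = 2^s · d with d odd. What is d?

Halving: 1072 → 536 → 268 → 134 → 67; 67 is odd.
So 1072 = 2^4 · 67.

67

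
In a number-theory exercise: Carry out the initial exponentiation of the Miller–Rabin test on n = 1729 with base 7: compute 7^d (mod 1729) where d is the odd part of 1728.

n − 1 = 1728 = 2^6 · 27, so s = 6 and d = 27.
7^27 mod 1729 = 343.

343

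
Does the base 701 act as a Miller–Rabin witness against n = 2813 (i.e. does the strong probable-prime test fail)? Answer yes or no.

n − 1 = 2812 = 2^2 · 703, so s = 2 and d = 703.
Repeated squaring mod 2813: 701^1 ≡ 701, 701^2 ≡ 1939, 701^4 ≡ 1553, 701^8 ≡ 1068, 701^16 ≡ 1359, 701^32 ≡ 1553, 701^64 ≡ 1068, 701^128 ≡ 1359, 701^256 ≡ 1553, 701^512 ≡ 1068.
703 = 512 + 128 + 32 + 16 + 8 + 4 + 2 + 1, so 701^703 ≡ 1068·1359·1553·1359·1068·1553·1939·701 ≡ 560 (mod 2813).
x_0 = 701^703 mod 2813 = 560.
x_0 is neither 1 nor 2812, so continue squaring.
x_1 = 560^2 mod 2813 = 1357.
Reached i = s−1 = 1 without hitting −1: 701 is a Miller–Rabin witness and 2813 is composite.

yes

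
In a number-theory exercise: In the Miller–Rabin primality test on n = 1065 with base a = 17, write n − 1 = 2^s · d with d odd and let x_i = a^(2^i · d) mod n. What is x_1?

409

n − 1 = 1064 = 2^3 · 133, so s = 3 and d = 133.
x_0 = 17^133 mod 1065 = 227.
x_1 = 227^2 mod 1065 = 409.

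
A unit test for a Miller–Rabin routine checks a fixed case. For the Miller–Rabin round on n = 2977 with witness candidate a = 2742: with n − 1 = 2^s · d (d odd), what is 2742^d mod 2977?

n − 1 = 2976 = 2^5 · 93, so s = 5 and d = 93.
Repeated squaring mod 2977: 2742^1 ≡ 2742, 2742^2 ≡ 1639, 2742^4 ≡ 1067, 2742^8 ≡ 1275, 2742^16 ≡ 183, 2742^32 ≡ 742, 2742^64 ≡ 2796.
93 = 64 + 16 + 8 + 4 + 1, so 2742^93 ≡ 2796·183·1275·1067·2742 ≡ 1260 (mod 2977).

1260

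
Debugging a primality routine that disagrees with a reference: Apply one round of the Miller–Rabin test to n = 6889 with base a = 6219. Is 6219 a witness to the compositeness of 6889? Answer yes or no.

n − 1 = 6888 = 2^3 · 861, so s = 3 and d = 861.
x_0 = 6219^861 mod 6889 = 1.
x_0 = 1, so 6219 is not a witness.

no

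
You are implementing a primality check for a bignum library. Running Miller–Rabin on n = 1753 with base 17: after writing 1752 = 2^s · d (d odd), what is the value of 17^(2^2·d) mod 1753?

1

n − 1 = 1752 = 2^3 · 219, so s = 3 and d = 219.
x_0 = 17^219 mod 1753 = 1040.
x_1 = 1040^2 mod 1753 = 1752.
x_2 = 1752^2 mod 1753 = 1.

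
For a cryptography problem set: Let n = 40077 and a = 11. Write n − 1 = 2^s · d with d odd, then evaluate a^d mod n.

20912

n − 1 = 40076 = 2^2 · 10019, so s = 2 and d = 10019.
By repeated squaring, 11^10019 ≡ 20912 (mod 40077).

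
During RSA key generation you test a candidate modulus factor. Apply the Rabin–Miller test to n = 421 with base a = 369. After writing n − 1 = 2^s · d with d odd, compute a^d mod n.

n − 1 = 420 = 2^2 · 105, so s = 2 and d = 105.
By repeated squaring, 369^105 ≡ 392 (mod 421).

392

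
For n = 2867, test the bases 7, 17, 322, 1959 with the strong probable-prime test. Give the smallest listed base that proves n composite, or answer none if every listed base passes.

7

n − 1 = 2866 = 2^1 · 1433, so s = 1 and d = 1433.
Base 7: x_0 = 7^1433 mod 2867 = 1325. x_0 ∉ {1, 2866} and s = 1, so 7 is a Miller–Rabin witness and 2867 is composite.
Base 17: x_0 = 17^1433 mod 2867 = 2682. x_0 ∉ {1, 2866} and s = 1, so 17 is a Miller–Rabin witness and 2867 is composite.
Base 322: x_0 = 322^1433 mod 2867 = 1401. x_0 ∉ {1, 2866} and s = 1, so 322 is a Miller–Rabin witness and 2867 is composite.
Base 1959: x_0 = 1959^1433 mod 2867 = 2545. x_0 ∉ {1, 2866} and s = 1, so 1959 is a Miller–Rabin witness and 2867 is composite.
The smallest witness among the given bases is 7.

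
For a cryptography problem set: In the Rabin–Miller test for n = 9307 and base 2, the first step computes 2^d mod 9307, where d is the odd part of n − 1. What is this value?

n − 1 = 9306 = 2^1 · 4653, so s = 1 and d = 4653.
2^4653 mod 9307 = 5158.

5158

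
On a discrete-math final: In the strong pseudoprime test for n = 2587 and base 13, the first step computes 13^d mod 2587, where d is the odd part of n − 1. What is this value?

2054

n − 1 = 2586 = 2^1 · 1293, so s = 1 and d = 1293.
Repeated squaring mod 2587: 13^1 ≡ 13, 13^2 ≡ 169, 13^4 ≡ 104, 13^8 ≡ 468, 13^16 ≡ 1716, 13^32 ≡ 650, 13^64 ≡ 819, 13^128 ≡ 728, 13^256 ≡ 2236, 13^512 ≡ 1612, 13^1024 ≡ 1196.
1293 = 1024 + 256 + 8 + 4 + 1, so 13^1293 ≡ 1196·2236·468·104·13 ≡ 2054 (mod 2587).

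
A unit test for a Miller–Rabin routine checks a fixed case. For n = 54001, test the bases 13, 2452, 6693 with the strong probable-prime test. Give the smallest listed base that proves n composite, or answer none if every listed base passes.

n − 1 = 54000 = 2^4 · 3375, so s = 4 and d = 3375.
Base 13: x_0 = 13^3375 mod 54001 = 54000. x_0 = 54000 ≡ −1, so 13 is not a witness.
Base 2452: x_0 = 2452^3375 mod 54001 = 30106. x_0 is neither 1 nor 54000, so continue squaring. x_1 = 30106^2 mod 54001 = 18452. x_2 = 18452^2 mod 54001 = 54000. x_2 ≡ −1, so 2452 is not a witness.
Base 6693: x_0 = 6693^3375 mod 54001 = 23895. x_0 is neither 1 nor 54000, so continue squaring. x_1 = 23895^2 mod 54001 = 18452. x_2 = 18452^2 mod 54001 = 54000. x_2 ≡ −1, so 6693 is not a witness.
No listed base is a witness for 54001.

none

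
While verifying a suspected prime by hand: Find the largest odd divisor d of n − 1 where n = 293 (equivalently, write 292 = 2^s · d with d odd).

Halving: 292 → 146 → 73; 73 is odd.
So 292 = 2^2 · 73.

73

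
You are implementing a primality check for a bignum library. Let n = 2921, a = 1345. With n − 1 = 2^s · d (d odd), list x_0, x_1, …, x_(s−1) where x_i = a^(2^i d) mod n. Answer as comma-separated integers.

n − 1 = 2920 = 2^3 · 365, so s = 3 and d = 365.
x_0 = 1345^365 mod 2921 = 1075.
x_1 = 1075^2 mod 2921 = 1830.
x_2 = 1830^2 mod 2921 = 1434.

1075, 1830, 1434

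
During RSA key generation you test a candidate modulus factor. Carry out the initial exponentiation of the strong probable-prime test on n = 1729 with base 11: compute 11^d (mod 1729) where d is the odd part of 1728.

n − 1 = 1728 = 2^6 · 27, so s = 6 and d = 27.
11^27 mod 1729 = 1331.

1331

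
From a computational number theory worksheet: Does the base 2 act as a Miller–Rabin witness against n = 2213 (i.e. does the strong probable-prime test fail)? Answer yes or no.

no

n − 1 = 2212 = 2^2 · 553, so s = 2 and d = 553.
x_0 = 2^553 mod 2213 = 1130.
x_0 is neither 1 nor 2212, so continue squaring.
x_1 = 1130^2 mod 2213 = 2212.
x_1 ≡ −1, so 2 is not a witness.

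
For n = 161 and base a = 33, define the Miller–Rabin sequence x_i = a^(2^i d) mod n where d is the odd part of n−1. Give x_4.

81

n − 1 = 160 = 2^5 · 5, so s = 5 and d = 5.
Repeated squaring mod 161: 33^1 ≡ 33, 33^2 ≡ 123, 33^4 ≡ 156.
5 = 4 + 1, so 33^5 ≡ 156·33 ≡ 157 (mod 161).
x_0 = 157.
x_1 = 157^2 mod 161 = 16.
x_2 = 16^2 mod 161 = 95.
x_3 = 95^2 mod 161 = 9.
x_4 = 9^2 mod 161 = 81.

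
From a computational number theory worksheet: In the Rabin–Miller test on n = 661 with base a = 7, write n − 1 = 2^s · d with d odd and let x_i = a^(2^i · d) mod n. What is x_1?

n − 1 = 660 = 2^2 · 165, so s = 2 and d = 165.
x_0 = 7^165 mod 661 = 555.
x_1 = 555^2 mod 661 = 660.

660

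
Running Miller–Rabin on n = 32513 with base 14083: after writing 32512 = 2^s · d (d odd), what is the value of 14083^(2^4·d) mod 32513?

10916

n − 1 = 32512 = 2^8 · 127, so s = 8 and d = 127.
x_0 = 14083^127 mod 32513 = 24977.
x_1 = 24977^2 mod 32513 = 23598.
x_2 = 23598^2 mod 32513 = 15453.
x_3 = 15453^2 mod 32513 = 19737.
x_4 = 19737^2 mod 32513 = 10916.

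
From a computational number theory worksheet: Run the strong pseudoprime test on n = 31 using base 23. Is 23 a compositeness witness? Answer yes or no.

n − 1 = 30 = 2^1 · 15, so s = 1 and d = 15.
By repeated squaring, 23^15 ≡ 30 (mod 31).
x_0 = 23^15 mod 31 = 30.
x_0 = 30 ≡ −1, so 23 is not a witness.

no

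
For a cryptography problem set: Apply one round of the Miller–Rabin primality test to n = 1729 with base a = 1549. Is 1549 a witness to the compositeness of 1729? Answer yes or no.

n − 1 = 1728 = 2^6 · 27, so s = 6 and d = 27.
x_0 = 1549^27 mod 1729 = 645.
x_0 is neither 1 nor 1728, so continue squaring.
x_1 = 645^2 mod 1729 = 1065.
x_2 = 1065^2 mod 1729 = 1.
x_2 = 1 but x_1 ≠ ±1, a nontrivial square root of 1 — 1549 is a witness and 1729 is composite.

yes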